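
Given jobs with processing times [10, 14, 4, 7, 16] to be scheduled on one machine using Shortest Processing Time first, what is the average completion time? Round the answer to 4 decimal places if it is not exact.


Sort jobs by processing time (SPT order): [4, 7, 10, 14, 16]
Compute completion times sequentially:
  Job 1: processing = 4, completes at 4
  Job 2: processing = 7, completes at 11
  Job 3: processing = 10, completes at 21
  Job 4: processing = 14, completes at 35
  Job 5: processing = 16, completes at 51
Sum of completion times = 122
Average completion time = 122/5 = 24.4

24.4


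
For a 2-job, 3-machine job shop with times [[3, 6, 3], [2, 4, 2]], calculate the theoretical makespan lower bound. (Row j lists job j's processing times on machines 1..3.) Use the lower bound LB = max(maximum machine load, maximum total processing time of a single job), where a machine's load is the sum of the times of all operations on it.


Machine loads:
  Machine 1: 3 + 2 = 5
  Machine 2: 6 + 4 = 10
  Machine 3: 3 + 2 = 5
Max machine load = 10
Job totals:
  Job 1: 12
  Job 2: 8
Max job total = 12
Lower bound = max(10, 12) = 12

12


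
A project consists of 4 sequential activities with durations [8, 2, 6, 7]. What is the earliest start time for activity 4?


Activity 4 starts after activities 1 through 3 complete.
Predecessor durations: [8, 2, 6]
ES = 8 + 2 + 6 = 16

16


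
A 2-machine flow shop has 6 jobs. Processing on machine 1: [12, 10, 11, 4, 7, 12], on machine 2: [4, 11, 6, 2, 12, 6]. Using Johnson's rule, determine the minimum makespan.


Apply Johnson's rule:
  Group 1 (a <= b): [(5, 7, 12), (2, 10, 11)]
  Group 2 (a > b): [(3, 11, 6), (6, 12, 6), (1, 12, 4), (4, 4, 2)]
Optimal job order: [5, 2, 3, 6, 1, 4]
Schedule:
  Job 5: M1 done at 7, M2 done at 19
  Job 2: M1 done at 17, M2 done at 30
  Job 3: M1 done at 28, M2 done at 36
  Job 6: M1 done at 40, M2 done at 46
  Job 1: M1 done at 52, M2 done at 56
  Job 4: M1 done at 56, M2 done at 58
Makespan = 58

58


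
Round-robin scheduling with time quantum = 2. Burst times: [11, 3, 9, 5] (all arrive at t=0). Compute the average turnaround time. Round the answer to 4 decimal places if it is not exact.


Time quantum = 2
Execution trace:
  J1 runs 2 units, time = 2
  J2 runs 2 units, time = 4
  J3 runs 2 units, time = 6
  J4 runs 2 units, time = 8
  J1 runs 2 units, time = 10
  J2 runs 1 units, time = 11
  J3 runs 2 units, time = 13
  J4 runs 2 units, time = 15
  J1 runs 2 units, time = 17
  J3 runs 2 units, time = 19
  J4 runs 1 units, time = 20
  J1 runs 2 units, time = 22
  J3 runs 2 units, time = 24
  J1 runs 2 units, time = 26
  J3 runs 1 units, time = 27
  J1 runs 1 units, time = 28
Finish times: [28, 11, 27, 20]
Average turnaround = 86/4 = 21.5

21.5


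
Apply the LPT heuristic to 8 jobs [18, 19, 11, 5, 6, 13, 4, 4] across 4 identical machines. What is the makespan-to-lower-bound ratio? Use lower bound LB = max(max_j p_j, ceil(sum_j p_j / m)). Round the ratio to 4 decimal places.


LPT order: [19, 18, 13, 11, 6, 5, 4, 4]
Machine loads after assignment: [19, 22, 18, 21]
LPT makespan = 22
Lower bound = max(max_job, ceil(total/4)) = max(19, 20) = 20
Ratio = 22 / 20 = 1.1

1.1


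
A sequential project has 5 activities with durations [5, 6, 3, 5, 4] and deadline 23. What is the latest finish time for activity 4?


LF(activity 4) = deadline - sum of successor durations
Successors: activities 5 through 5 with durations [4]
Sum of successor durations = 4
LF = 23 - 4 = 19

19


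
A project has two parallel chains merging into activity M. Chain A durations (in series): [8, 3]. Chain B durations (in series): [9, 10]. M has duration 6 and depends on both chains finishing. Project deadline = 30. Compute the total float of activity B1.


Forward pass: ES(B1) = sum of predecessors on chain B = 0
EF = ES + duration = 0 + 9 = 9
Backward pass: LF(M) = deadline = 30; LS(M) = 30 - 6 = 24
LF(B1) = LS(M) - sum(successors on chain B) = 24 - 10 = 14
LS = LF - duration = 14 - 9 = 5
Total float = LS - ES = 5 - 0 = 5

5


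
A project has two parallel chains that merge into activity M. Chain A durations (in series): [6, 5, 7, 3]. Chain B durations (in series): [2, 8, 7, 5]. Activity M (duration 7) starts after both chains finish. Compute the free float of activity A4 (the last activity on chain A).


ES(A4) = sum of predecessors on chain A = 18
EF(A4) = ES + duration = 18 + 3 = 21
Successor of A4 is M. ES(M) = max(sum(A), sum(B)) = max(21, 22) = 22
Free float = ES(successor) - EF(current) = 22 - 21 = 1

1


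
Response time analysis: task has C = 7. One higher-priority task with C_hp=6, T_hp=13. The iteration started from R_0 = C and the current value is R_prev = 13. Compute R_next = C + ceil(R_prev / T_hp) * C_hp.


R_next = C + ceil(R_prev / T_hp) * C_hp
ceil(13 / 13) = ceil(1.0) = 1
Interference = 1 * 6 = 6
R_next = 7 + 6 = 13
R_next = R_prev, so the iteration has converged (response time = 13).

13


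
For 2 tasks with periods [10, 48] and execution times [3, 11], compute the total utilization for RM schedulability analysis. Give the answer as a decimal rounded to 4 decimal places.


Compute individual utilizations (exact fractions):
  Task 1: C/T = 3/10 (approx. 0.3)
  Task 2: C/T = 11/48 (approx. 0.2292)
Total utilization U = 3/10 + 11/48 = 127/240
Rounded to 4 decimal places: U = 0.5292
RM (Liu & Layland) bound for 2 tasks = 0.828427; compare with U = 127/240 (approx. 0.529167)
U <= bound, so schedulable by RM sufficient condition.

0.5292


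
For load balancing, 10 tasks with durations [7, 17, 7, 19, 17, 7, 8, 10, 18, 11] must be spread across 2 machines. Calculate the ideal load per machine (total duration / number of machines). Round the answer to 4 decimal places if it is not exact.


Total processing time = 7 + 17 + 7 + 19 + 17 + 7 + 8 + 10 + 18 + 11 = 121
Number of machines = 2
Ideal balanced load = 121 / 2 = 60.5

60.5


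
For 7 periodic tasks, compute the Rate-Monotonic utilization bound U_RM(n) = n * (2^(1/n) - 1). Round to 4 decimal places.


Compute 2^(1/7) = 1.1040895137
Subtract 1: 1.1040895137 - 1 = 0.1040895137
Multiply by n: 7 * 0.1040895137 = 0.7286265959
Round to 4 dp: 0.7286

0.7286


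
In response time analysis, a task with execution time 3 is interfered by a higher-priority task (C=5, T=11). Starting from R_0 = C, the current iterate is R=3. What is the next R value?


R_next = C + ceil(R_prev / T_hp) * C_hp
ceil(3 / 11) = ceil(0.2727) = 1
Interference = 1 * 5 = 5
R_next = 3 + 5 = 8

8


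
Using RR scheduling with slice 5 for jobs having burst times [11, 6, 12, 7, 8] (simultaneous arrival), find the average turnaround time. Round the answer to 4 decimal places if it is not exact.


Time quantum = 5
Execution trace:
  J1 runs 5 units, time = 5
  J2 runs 5 units, time = 10
  J3 runs 5 units, time = 15
  J4 runs 5 units, time = 20
  J5 runs 5 units, time = 25
  J1 runs 5 units, time = 30
  J2 runs 1 units, time = 31
  J3 runs 5 units, time = 36
  J4 runs 2 units, time = 38
  J5 runs 3 units, time = 41
  J1 runs 1 units, time = 42
  J3 runs 2 units, time = 44
Finish times: [42, 31, 44, 38, 41]
Average turnaround = 196/5 = 39.2

39.2


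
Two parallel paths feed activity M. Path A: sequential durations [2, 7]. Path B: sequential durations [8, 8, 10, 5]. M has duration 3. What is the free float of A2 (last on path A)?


ES(A2) = sum of predecessors on chain A = 2
EF(A2) = ES + duration = 2 + 7 = 9
Successor of A2 is M. ES(M) = max(sum(A), sum(B)) = max(9, 31) = 31
Free float = ES(successor) - EF(current) = 31 - 9 = 22

22


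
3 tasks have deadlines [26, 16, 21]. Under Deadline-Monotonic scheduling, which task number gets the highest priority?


Sort tasks by relative deadline (ascending):
  Task 2: deadline = 16
  Task 3: deadline = 21
  Task 1: deadline = 26
Priority order (highest first): [2, 3, 1]
Highest priority task = 2

2


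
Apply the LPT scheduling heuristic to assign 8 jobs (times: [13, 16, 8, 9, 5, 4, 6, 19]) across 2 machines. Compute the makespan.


Sort jobs in decreasing order (LPT): [19, 16, 13, 9, 8, 6, 5, 4]
Assign each job to the least loaded machine:
  Machine 1: jobs [19, 9, 8, 4], load = 40
  Machine 2: jobs [16, 13, 6, 5], load = 40
Makespan = max load = 40

40


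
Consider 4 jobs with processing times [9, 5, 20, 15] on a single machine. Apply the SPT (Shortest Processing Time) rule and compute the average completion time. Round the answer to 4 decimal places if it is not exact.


Sort jobs by processing time (SPT order): [5, 9, 15, 20]
Compute completion times sequentially:
  Job 1: processing = 5, completes at 5
  Job 2: processing = 9, completes at 14
  Job 3: processing = 15, completes at 29
  Job 4: processing = 20, completes at 49
Sum of completion times = 97
Average completion time = 97/4 = 24.25

24.25


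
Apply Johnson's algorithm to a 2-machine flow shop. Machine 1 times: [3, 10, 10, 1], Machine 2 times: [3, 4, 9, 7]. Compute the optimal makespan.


Apply Johnson's rule:
  Group 1 (a <= b): [(4, 1, 7), (1, 3, 3)]
  Group 2 (a > b): [(3, 10, 9), (2, 10, 4)]
Optimal job order: [4, 1, 3, 2]
Schedule:
  Job 4: M1 done at 1, M2 done at 8
  Job 1: M1 done at 4, M2 done at 11
  Job 3: M1 done at 14, M2 done at 23
  Job 2: M1 done at 24, M2 done at 28
Makespan = 28

28


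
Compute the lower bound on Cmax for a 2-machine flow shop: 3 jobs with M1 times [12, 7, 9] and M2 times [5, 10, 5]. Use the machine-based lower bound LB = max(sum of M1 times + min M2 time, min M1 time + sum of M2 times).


LB1 = sum(M1 times) + min(M2 times) = 28 + 5 = 33
LB2 = min(M1 times) + sum(M2 times) = 7 + 20 = 27
Lower bound = max(LB1, LB2) = max(33, 27) = 33

33


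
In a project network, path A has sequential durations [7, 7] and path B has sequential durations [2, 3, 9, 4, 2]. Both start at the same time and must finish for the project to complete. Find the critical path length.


Path A total = 7 + 7 = 14
Path B total = 2 + 3 + 9 + 4 + 2 = 20
Critical path = longest path = max(14, 20) = 20

20


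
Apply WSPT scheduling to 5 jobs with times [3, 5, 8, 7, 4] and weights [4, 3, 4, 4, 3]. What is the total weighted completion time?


Compute p/w ratios and sort ascending (WSPT): [(3, 4), (4, 3), (5, 3), (7, 4), (8, 4)]
Compute weighted completion times:
  Job (p=3,w=4): C=3, w*C=4*3=12
  Job (p=4,w=3): C=7, w*C=3*7=21
  Job (p=5,w=3): C=12, w*C=3*12=36
  Job (p=7,w=4): C=19, w*C=4*19=76
  Job (p=8,w=4): C=27, w*C=4*27=108
Total weighted completion time = 253

253


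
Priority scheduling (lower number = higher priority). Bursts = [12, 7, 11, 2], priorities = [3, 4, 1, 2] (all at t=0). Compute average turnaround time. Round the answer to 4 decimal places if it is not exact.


Sort by priority (ascending = highest first):
Order: [(1, 11), (2, 2), (3, 12), (4, 7)]
Completion times:
  Priority 1, burst=11, C=11
  Priority 2, burst=2, C=13
  Priority 3, burst=12, C=25
  Priority 4, burst=7, C=32
Average turnaround = 81/4 = 20.25

20.25


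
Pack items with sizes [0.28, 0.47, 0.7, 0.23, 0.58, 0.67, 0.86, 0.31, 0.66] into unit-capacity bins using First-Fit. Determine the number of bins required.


Place items sequentially using First-Fit:
  Item 0.28 -> new Bin 1
  Item 0.47 -> Bin 1 (now 0.75)
  Item 0.7 -> new Bin 2
  Item 0.23 -> Bin 1 (now 0.98)
  Item 0.58 -> new Bin 3
  Item 0.67 -> new Bin 4
  Item 0.86 -> new Bin 5
  Item 0.31 -> Bin 3 (now 0.89)
  Item 0.66 -> new Bin 6
Total bins used = 6

6


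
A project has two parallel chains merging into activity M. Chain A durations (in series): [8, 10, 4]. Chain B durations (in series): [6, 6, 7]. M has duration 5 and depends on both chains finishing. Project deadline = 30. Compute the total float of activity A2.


Forward pass: ES(A2) = sum of predecessors on chain A = 8
EF = ES + duration = 8 + 10 = 18
Backward pass: LF(M) = deadline = 30; LS(M) = 30 - 5 = 25
LF(A2) = LS(M) - sum(successors on chain A) = 25 - 4 = 21
LS = LF - duration = 21 - 10 = 11
Total float = LS - ES = 11 - 8 = 3

3


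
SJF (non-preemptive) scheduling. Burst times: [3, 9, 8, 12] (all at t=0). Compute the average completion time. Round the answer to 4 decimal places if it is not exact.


SJF order (ascending): [3, 8, 9, 12]
Completion times:
  Job 1: burst=3, C=3
  Job 2: burst=8, C=11
  Job 3: burst=9, C=20
  Job 4: burst=12, C=32
Average completion = 66/4 = 16.5

16.5


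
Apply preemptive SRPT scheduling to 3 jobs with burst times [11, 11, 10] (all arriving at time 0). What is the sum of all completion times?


Since all jobs arrive at t=0, SRPT equals SPT ordering.
SPT order: [10, 11, 11]
Completion times:
  Job 1: p=10, C=10
  Job 2: p=11, C=21
  Job 3: p=11, C=32
Total completion time = 10 + 21 + 32 = 63

63


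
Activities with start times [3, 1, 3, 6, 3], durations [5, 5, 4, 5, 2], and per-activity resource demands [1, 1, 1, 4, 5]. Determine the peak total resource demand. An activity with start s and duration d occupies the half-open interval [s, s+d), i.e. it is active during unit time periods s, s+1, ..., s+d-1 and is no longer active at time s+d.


Each activity i is active on [start_i, start_i + duration_i).
Compute total resource usage per time slot:
  t=0: active resources = [], total = 0
  t=1: active resources = [1], total = 1
  t=2: active resources = [1], total = 1
  t=3: active resources = [1, 1, 1, 5], total = 8
  t=4: active resources = [1, 1, 1, 5], total = 8
  t=5: active resources = [1, 1, 1], total = 3
  t=6: active resources = [1, 1, 4], total = 6
  t=7: active resources = [1, 4], total = 5
  t=8: active resources = [4], total = 4
  t=9: active resources = [4], total = 4
  t=10: active resources = [4], total = 4
Peak resource demand = 8

8


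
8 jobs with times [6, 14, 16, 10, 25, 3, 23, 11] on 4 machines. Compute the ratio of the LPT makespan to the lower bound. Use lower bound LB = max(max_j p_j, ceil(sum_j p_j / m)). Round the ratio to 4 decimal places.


LPT order: [25, 23, 16, 14, 11, 10, 6, 3]
Machine loads after assignment: [28, 29, 26, 25]
LPT makespan = 29
Lower bound = max(max_job, ceil(total/4)) = max(25, 27) = 27
Ratio = 29 / 27 = 1.0741

1.0741


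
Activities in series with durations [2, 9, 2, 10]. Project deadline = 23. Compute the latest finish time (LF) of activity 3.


LF(activity 3) = deadline - sum of successor durations
Successors: activities 4 through 4 with durations [10]
Sum of successor durations = 10
LF = 23 - 10 = 13

13


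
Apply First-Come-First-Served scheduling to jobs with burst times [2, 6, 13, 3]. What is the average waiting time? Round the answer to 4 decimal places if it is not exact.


FCFS order (as given): [2, 6, 13, 3]
Waiting times:
  Job 1: wait = 0
  Job 2: wait = 2
  Job 3: wait = 8
  Job 4: wait = 21
Sum of waiting times = 31
Average waiting time = 31/4 = 7.75

7.75


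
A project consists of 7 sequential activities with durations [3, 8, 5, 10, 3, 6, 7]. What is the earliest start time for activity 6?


Activity 6 starts after activities 1 through 5 complete.
Predecessor durations: [3, 8, 5, 10, 3]
ES = 3 + 8 + 5 + 10 + 3 = 29

29


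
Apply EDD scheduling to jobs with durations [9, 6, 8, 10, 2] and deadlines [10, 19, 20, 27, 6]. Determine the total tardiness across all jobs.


Sort by due date (EDD order): [(2, 6), (9, 10), (6, 19), (8, 20), (10, 27)]
Compute completion times and tardiness:
  Job 1: p=2, d=6, C=2, tardiness=max(0,2-6)=0
  Job 2: p=9, d=10, C=11, tardiness=max(0,11-10)=1
  Job 3: p=6, d=19, C=17, tardiness=max(0,17-19)=0
  Job 4: p=8, d=20, C=25, tardiness=max(0,25-20)=5
  Job 5: p=10, d=27, C=35, tardiness=max(0,35-27)=8
Total tardiness = 14

14


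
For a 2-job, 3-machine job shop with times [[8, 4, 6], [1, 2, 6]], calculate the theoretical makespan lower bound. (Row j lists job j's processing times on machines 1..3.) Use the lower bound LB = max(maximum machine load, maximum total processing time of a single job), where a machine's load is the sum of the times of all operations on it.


Machine loads:
  Machine 1: 8 + 1 = 9
  Machine 2: 4 + 2 = 6
  Machine 3: 6 + 6 = 12
Max machine load = 12
Job totals:
  Job 1: 18
  Job 2: 9
Max job total = 18
Lower bound = max(12, 18) = 18

18


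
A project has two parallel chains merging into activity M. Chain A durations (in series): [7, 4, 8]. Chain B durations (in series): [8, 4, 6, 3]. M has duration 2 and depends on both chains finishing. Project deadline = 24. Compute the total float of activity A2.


Forward pass: ES(A2) = sum of predecessors on chain A = 7
EF = ES + duration = 7 + 4 = 11
Backward pass: LF(M) = deadline = 24; LS(M) = 24 - 2 = 22
LF(A2) = LS(M) - sum(successors on chain A) = 22 - 8 = 14
LS = LF - duration = 14 - 4 = 10
Total float = LS - ES = 10 - 7 = 3

3


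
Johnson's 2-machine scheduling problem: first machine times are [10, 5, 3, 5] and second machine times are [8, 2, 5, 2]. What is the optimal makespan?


Apply Johnson's rule:
  Group 1 (a <= b): [(3, 3, 5)]
  Group 2 (a > b): [(1, 10, 8), (2, 5, 2), (4, 5, 2)]
Optimal job order: [3, 1, 2, 4]
Schedule:
  Job 3: M1 done at 3, M2 done at 8
  Job 1: M1 done at 13, M2 done at 21
  Job 2: M1 done at 18, M2 done at 23
  Job 4: M1 done at 23, M2 done at 25
Makespan = 25

25


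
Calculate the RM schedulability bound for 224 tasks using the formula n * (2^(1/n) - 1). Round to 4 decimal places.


Compute 2^(1/224) = 1.0030991997
Subtract 1: 1.0030991997 - 1 = 0.0030991997
Multiply by n: 224 * 0.0030991997 = 0.6942207328
Round to 4 dp: 0.6942

0.6942


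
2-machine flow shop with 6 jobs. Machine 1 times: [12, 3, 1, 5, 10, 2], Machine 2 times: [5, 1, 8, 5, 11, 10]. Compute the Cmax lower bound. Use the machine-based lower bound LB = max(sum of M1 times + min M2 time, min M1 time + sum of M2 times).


LB1 = sum(M1 times) + min(M2 times) = 33 + 1 = 34
LB2 = min(M1 times) + sum(M2 times) = 1 + 40 = 41
Lower bound = max(LB1, LB2) = max(34, 41) = 41

41


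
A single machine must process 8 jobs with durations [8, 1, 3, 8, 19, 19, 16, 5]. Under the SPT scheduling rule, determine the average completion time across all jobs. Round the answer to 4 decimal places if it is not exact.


Sort jobs by processing time (SPT order): [1, 3, 5, 8, 8, 16, 19, 19]
Compute completion times sequentially:
  Job 1: processing = 1, completes at 1
  Job 2: processing = 3, completes at 4
  Job 3: processing = 5, completes at 9
  Job 4: processing = 8, completes at 17
  Job 5: processing = 8, completes at 25
  Job 6: processing = 16, completes at 41
  Job 7: processing = 19, completes at 60
  Job 8: processing = 19, completes at 79
Sum of completion times = 236
Average completion time = 236/8 = 29.5

29.5


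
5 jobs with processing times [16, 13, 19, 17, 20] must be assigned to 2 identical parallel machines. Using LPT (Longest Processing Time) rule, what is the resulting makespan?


Sort jobs in decreasing order (LPT): [20, 19, 17, 16, 13]
Assign each job to the least loaded machine:
  Machine 1: jobs [20, 16, 13], load = 49
  Machine 2: jobs [19, 17], load = 36
Makespan = max load = 49

49


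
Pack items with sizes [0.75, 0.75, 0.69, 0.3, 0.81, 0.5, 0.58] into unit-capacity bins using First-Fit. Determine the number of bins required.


Place items sequentially using First-Fit:
  Item 0.75 -> new Bin 1
  Item 0.75 -> new Bin 2
  Item 0.69 -> new Bin 3
  Item 0.3 -> Bin 3 (now 0.99)
  Item 0.81 -> new Bin 4
  Item 0.5 -> new Bin 5
  Item 0.58 -> new Bin 6
Total bins used = 6

6


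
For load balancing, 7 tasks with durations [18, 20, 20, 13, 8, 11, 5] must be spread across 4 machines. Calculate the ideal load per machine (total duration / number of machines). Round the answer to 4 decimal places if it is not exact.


Total processing time = 18 + 20 + 20 + 13 + 8 + 11 + 5 = 95
Number of machines = 4
Ideal balanced load = 95 / 4 = 23.75

23.75


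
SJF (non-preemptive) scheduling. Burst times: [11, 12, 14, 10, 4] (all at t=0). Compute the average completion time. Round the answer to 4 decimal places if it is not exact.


SJF order (ascending): [4, 10, 11, 12, 14]
Completion times:
  Job 1: burst=4, C=4
  Job 2: burst=10, C=14
  Job 3: burst=11, C=25
  Job 4: burst=12, C=37
  Job 5: burst=14, C=51
Average completion = 131/5 = 26.2

26.2


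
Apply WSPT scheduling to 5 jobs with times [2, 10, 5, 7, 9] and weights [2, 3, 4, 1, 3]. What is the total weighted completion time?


Compute p/w ratios and sort ascending (WSPT): [(2, 2), (5, 4), (9, 3), (10, 3), (7, 1)]
Compute weighted completion times:
  Job (p=2,w=2): C=2, w*C=2*2=4
  Job (p=5,w=4): C=7, w*C=4*7=28
  Job (p=9,w=3): C=16, w*C=3*16=48
  Job (p=10,w=3): C=26, w*C=3*26=78
  Job (p=7,w=1): C=33, w*C=1*33=33
Total weighted completion time = 191

191


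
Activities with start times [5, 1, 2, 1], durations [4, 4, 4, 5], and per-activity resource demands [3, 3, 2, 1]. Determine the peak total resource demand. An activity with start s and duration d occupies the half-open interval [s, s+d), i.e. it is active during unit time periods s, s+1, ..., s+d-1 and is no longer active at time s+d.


Each activity i is active on [start_i, start_i + duration_i).
Compute total resource usage per time slot:
  t=0: active resources = [], total = 0
  t=1: active resources = [3, 1], total = 4
  t=2: active resources = [3, 2, 1], total = 6
  t=3: active resources = [3, 2, 1], total = 6
  t=4: active resources = [3, 2, 1], total = 6
  t=5: active resources = [3, 2, 1], total = 6
  t=6: active resources = [3], total = 3
  t=7: active resources = [3], total = 3
  t=8: active resources = [3], total = 3
Peak resource demand = 6

6


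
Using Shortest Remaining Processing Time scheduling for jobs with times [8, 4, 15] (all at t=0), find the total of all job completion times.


Since all jobs arrive at t=0, SRPT equals SPT ordering.
SPT order: [4, 8, 15]
Completion times:
  Job 1: p=4, C=4
  Job 2: p=8, C=12
  Job 3: p=15, C=27
Total completion time = 4 + 12 + 27 = 43

43


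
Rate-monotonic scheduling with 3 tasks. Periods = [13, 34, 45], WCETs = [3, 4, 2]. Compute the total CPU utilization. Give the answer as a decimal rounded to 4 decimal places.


Compute individual utilizations (exact fractions):
  Task 1: C/T = 3/13 (approx. 0.2308)
  Task 2: C/T = 4/34 = 2/17 (approx. 0.1176)
  Task 3: C/T = 2/45 (approx. 0.0444)
Total utilization U = 3/13 + 2/17 + 2/45 = 3907/9945
Rounded to 4 decimal places: U = 0.3929
RM (Liu & Layland) bound for 3 tasks = 0.779763; compare with U = 3907/9945 (approx. 0.392861)
U <= bound, so schedulable by RM sufficient condition.

0.3929


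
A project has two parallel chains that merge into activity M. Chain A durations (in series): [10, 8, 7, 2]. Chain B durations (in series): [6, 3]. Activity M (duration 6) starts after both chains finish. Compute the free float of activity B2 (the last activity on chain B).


ES(B2) = sum of predecessors on chain B = 6
EF(B2) = ES + duration = 6 + 3 = 9
Successor of B2 is M. ES(M) = max(sum(A), sum(B)) = max(27, 9) = 27
Free float = ES(successor) - EF(current) = 27 - 9 = 18

18


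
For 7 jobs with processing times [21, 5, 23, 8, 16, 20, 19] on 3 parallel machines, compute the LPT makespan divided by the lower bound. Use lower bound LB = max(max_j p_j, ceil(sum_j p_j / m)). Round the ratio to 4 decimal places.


LPT order: [23, 21, 20, 19, 16, 8, 5]
Machine loads after assignment: [36, 37, 39]
LPT makespan = 39
Lower bound = max(max_job, ceil(total/3)) = max(23, 38) = 38
Ratio = 39 / 38 = 1.0263

1.0263


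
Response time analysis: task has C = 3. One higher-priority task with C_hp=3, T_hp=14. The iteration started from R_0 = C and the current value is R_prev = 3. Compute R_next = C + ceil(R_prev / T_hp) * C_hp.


R_next = C + ceil(R_prev / T_hp) * C_hp
ceil(3 / 14) = ceil(0.2143) = 1
Interference = 1 * 3 = 3
R_next = 3 + 3 = 6

6


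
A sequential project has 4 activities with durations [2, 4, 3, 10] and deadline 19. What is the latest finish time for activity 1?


LF(activity 1) = deadline - sum of successor durations
Successors: activities 2 through 4 with durations [4, 3, 10]
Sum of successor durations = 17
LF = 19 - 17 = 2

2


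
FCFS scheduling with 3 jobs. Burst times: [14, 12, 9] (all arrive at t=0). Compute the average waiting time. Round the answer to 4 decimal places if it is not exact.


FCFS order (as given): [14, 12, 9]
Waiting times:
  Job 1: wait = 0
  Job 2: wait = 14
  Job 3: wait = 26
Sum of waiting times = 40
Average waiting time = 40/3 = 13.3333

13.3333


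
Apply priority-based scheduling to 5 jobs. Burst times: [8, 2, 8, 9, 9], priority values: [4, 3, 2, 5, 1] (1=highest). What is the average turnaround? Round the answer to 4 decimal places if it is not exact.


Sort by priority (ascending = highest first):
Order: [(1, 9), (2, 8), (3, 2), (4, 8), (5, 9)]
Completion times:
  Priority 1, burst=9, C=9
  Priority 2, burst=8, C=17
  Priority 3, burst=2, C=19
  Priority 4, burst=8, C=27
  Priority 5, burst=9, C=36
Average turnaround = 108/5 = 21.6

21.6


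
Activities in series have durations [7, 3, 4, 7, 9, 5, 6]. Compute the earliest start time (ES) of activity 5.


Activity 5 starts after activities 1 through 4 complete.
Predecessor durations: [7, 3, 4, 7]
ES = 7 + 3 + 4 + 7 = 21

21


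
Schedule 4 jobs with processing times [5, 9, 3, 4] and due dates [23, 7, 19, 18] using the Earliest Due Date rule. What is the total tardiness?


Sort by due date (EDD order): [(9, 7), (4, 18), (3, 19), (5, 23)]
Compute completion times and tardiness:
  Job 1: p=9, d=7, C=9, tardiness=max(0,9-7)=2
  Job 2: p=4, d=18, C=13, tardiness=max(0,13-18)=0
  Job 3: p=3, d=19, C=16, tardiness=max(0,16-19)=0
  Job 4: p=5, d=23, C=21, tardiness=max(0,21-23)=0
Total tardiness = 2

2


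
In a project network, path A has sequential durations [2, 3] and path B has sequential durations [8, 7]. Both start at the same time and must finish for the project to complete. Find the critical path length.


Path A total = 2 + 3 = 5
Path B total = 8 + 7 = 15
Critical path = longest path = max(5, 15) = 15

15


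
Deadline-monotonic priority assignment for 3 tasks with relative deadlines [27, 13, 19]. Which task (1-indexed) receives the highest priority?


Sort tasks by relative deadline (ascending):
  Task 2: deadline = 13
  Task 3: deadline = 19
  Task 1: deadline = 27
Priority order (highest first): [2, 3, 1]
Highest priority task = 2

2


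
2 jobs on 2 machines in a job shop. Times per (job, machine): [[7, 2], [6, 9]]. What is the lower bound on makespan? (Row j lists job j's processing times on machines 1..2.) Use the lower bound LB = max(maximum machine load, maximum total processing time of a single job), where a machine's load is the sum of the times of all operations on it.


Machine loads:
  Machine 1: 7 + 6 = 13
  Machine 2: 2 + 9 = 11
Max machine load = 13
Job totals:
  Job 1: 9
  Job 2: 15
Max job total = 15
Lower bound = max(13, 15) = 15

15


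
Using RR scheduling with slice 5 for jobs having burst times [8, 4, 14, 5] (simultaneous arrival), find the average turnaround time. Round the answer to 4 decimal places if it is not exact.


Time quantum = 5
Execution trace:
  J1 runs 5 units, time = 5
  J2 runs 4 units, time = 9
  J3 runs 5 units, time = 14
  J4 runs 5 units, time = 19
  J1 runs 3 units, time = 22
  J3 runs 5 units, time = 27
  J3 runs 4 units, time = 31
Finish times: [22, 9, 31, 19]
Average turnaround = 81/4 = 20.25

20.25


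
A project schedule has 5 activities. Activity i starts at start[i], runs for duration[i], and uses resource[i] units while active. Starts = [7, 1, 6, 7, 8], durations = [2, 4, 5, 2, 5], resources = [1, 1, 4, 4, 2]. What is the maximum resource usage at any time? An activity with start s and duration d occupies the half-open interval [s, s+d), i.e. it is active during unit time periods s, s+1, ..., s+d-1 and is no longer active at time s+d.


Each activity i is active on [start_i, start_i + duration_i).
Compute total resource usage per time slot:
  t=0: active resources = [], total = 0
  t=1: active resources = [1], total = 1
  t=2: active resources = [1], total = 1
  t=3: active resources = [1], total = 1
  t=4: active resources = [1], total = 1
  t=5: active resources = [], total = 0
  t=6: active resources = [4], total = 4
  t=7: active resources = [1, 4, 4], total = 9
  t=8: active resources = [1, 4, 4, 2], total = 11
  t=9: active resources = [4, 2], total = 6
  t=10: active resources = [4, 2], total = 6
  t=11: active resources = [2], total = 2
  t=12: active resources = [2], total = 2
Peak resource demand = 11

11


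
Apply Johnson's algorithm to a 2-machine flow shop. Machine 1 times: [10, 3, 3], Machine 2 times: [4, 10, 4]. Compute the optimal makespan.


Apply Johnson's rule:
  Group 1 (a <= b): [(2, 3, 10), (3, 3, 4)]
  Group 2 (a > b): [(1, 10, 4)]
Optimal job order: [2, 3, 1]
Schedule:
  Job 2: M1 done at 3, M2 done at 13
  Job 3: M1 done at 6, M2 done at 17
  Job 1: M1 done at 16, M2 done at 21
Makespan = 21

21


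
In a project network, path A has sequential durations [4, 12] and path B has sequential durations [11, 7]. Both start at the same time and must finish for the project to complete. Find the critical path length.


Path A total = 4 + 12 = 16
Path B total = 11 + 7 = 18
Critical path = longest path = max(16, 18) = 18

18


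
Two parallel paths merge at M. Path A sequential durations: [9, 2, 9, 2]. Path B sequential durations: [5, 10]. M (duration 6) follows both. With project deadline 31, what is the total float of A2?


Forward pass: ES(A2) = sum of predecessors on chain A = 9
EF = ES + duration = 9 + 2 = 11
Backward pass: LF(M) = deadline = 31; LS(M) = 31 - 6 = 25
LF(A2) = LS(M) - sum(successors on chain A) = 25 - 11 = 14
LS = LF - duration = 14 - 2 = 12
Total float = LS - ES = 12 - 9 = 3

3


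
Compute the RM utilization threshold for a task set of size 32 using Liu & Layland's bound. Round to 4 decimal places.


Compute 2^(1/32) = 1.0218971487
Subtract 1: 1.0218971487 - 1 = 0.0218971487
Multiply by n: 32 * 0.0218971487 = 0.7007087584
Round to 4 dp: 0.7007

0.7007


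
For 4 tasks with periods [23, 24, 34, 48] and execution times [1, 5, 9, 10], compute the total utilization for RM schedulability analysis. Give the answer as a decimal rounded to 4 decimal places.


Compute individual utilizations (exact fractions):
  Task 1: C/T = 1/23 (approx. 0.0435)
  Task 2: C/T = 5/24 (approx. 0.2083)
  Task 3: C/T = 9/34 (approx. 0.2647)
  Task 4: C/T = 10/48 = 5/24 (approx. 0.2083)
Total utilization U = 1/23 + 5/24 + 9/34 + 5/24 = 3401/4692
Rounded to 4 decimal places: U = 0.7249
RM (Liu & Layland) bound for 4 tasks = 0.756828; compare with U = 3401/4692 (approx. 0.724851)
U <= bound, so schedulable by RM sufficient condition.

0.7249


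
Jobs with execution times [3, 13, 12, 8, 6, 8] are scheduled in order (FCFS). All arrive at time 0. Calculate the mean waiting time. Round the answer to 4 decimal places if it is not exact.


FCFS order (as given): [3, 13, 12, 8, 6, 8]
Waiting times:
  Job 1: wait = 0
  Job 2: wait = 3
  Job 3: wait = 16
  Job 4: wait = 28
  Job 5: wait = 36
  Job 6: wait = 42
Sum of waiting times = 125
Average waiting time = 125/6 = 20.8333

20.8333


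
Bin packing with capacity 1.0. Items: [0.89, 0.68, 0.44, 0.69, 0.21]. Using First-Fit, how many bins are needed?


Place items sequentially using First-Fit:
  Item 0.89 -> new Bin 1
  Item 0.68 -> new Bin 2
  Item 0.44 -> new Bin 3
  Item 0.69 -> new Bin 4
  Item 0.21 -> Bin 2 (now 0.89)
Total bins used = 4

4


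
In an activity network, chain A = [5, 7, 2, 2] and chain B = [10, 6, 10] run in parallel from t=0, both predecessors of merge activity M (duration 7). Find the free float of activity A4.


ES(A4) = sum of predecessors on chain A = 14
EF(A4) = ES + duration = 14 + 2 = 16
Successor of A4 is M. ES(M) = max(sum(A), sum(B)) = max(16, 26) = 26
Free float = ES(successor) - EF(current) = 26 - 16 = 10

10


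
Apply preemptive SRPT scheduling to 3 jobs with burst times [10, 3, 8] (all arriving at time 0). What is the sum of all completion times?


Since all jobs arrive at t=0, SRPT equals SPT ordering.
SPT order: [3, 8, 10]
Completion times:
  Job 1: p=3, C=3
  Job 2: p=8, C=11
  Job 3: p=10, C=21
Total completion time = 3 + 11 + 21 = 35

35


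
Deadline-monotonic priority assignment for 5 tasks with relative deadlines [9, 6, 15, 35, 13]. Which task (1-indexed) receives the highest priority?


Sort tasks by relative deadline (ascending):
  Task 2: deadline = 6
  Task 1: deadline = 9
  Task 5: deadline = 13
  Task 3: deadline = 15
  Task 4: deadline = 35
Priority order (highest first): [2, 1, 5, 3, 4]
Highest priority task = 2

2


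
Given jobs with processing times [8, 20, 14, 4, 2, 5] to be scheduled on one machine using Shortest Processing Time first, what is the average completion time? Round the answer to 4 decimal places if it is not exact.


Sort jobs by processing time (SPT order): [2, 4, 5, 8, 14, 20]
Compute completion times sequentially:
  Job 1: processing = 2, completes at 2
  Job 2: processing = 4, completes at 6
  Job 3: processing = 5, completes at 11
  Job 4: processing = 8, completes at 19
  Job 5: processing = 14, completes at 33
  Job 6: processing = 20, completes at 53
Sum of completion times = 124
Average completion time = 124/6 = 20.6667

20.6667


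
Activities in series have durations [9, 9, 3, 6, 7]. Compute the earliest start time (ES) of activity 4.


Activity 4 starts after activities 1 through 3 complete.
Predecessor durations: [9, 9, 3]
ES = 9 + 9 + 3 = 21

21


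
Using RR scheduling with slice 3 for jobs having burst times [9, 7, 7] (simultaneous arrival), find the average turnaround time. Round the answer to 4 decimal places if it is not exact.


Time quantum = 3
Execution trace:
  J1 runs 3 units, time = 3
  J2 runs 3 units, time = 6
  J3 runs 3 units, time = 9
  J1 runs 3 units, time = 12
  J2 runs 3 units, time = 15
  J3 runs 3 units, time = 18
  J1 runs 3 units, time = 21
  J2 runs 1 units, time = 22
  J3 runs 1 units, time = 23
Finish times: [21, 22, 23]
Average turnaround = 66/3 = 22.0

22.0


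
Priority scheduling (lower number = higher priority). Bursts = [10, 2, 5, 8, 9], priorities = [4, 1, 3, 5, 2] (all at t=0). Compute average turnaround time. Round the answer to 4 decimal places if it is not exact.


Sort by priority (ascending = highest first):
Order: [(1, 2), (2, 9), (3, 5), (4, 10), (5, 8)]
Completion times:
  Priority 1, burst=2, C=2
  Priority 2, burst=9, C=11
  Priority 3, burst=5, C=16
  Priority 4, burst=10, C=26
  Priority 5, burst=8, C=34
Average turnaround = 89/5 = 17.8

17.8


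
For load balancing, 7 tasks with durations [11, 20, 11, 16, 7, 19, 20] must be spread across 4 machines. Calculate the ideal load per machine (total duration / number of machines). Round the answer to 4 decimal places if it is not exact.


Total processing time = 11 + 20 + 11 + 16 + 7 + 19 + 20 = 104
Number of machines = 4
Ideal balanced load = 104 / 4 = 26.0

26.0


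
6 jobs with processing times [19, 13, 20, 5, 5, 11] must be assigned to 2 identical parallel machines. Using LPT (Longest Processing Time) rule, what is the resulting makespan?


Sort jobs in decreasing order (LPT): [20, 19, 13, 11, 5, 5]
Assign each job to the least loaded machine:
  Machine 1: jobs [20, 11, 5], load = 36
  Machine 2: jobs [19, 13, 5], load = 37
Makespan = max load = 37

37


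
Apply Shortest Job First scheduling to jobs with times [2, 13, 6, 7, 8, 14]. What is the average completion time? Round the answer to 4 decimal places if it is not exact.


SJF order (ascending): [2, 6, 7, 8, 13, 14]
Completion times:
  Job 1: burst=2, C=2
  Job 2: burst=6, C=8
  Job 3: burst=7, C=15
  Job 4: burst=8, C=23
  Job 5: burst=13, C=36
  Job 6: burst=14, C=50
Average completion = 134/6 = 22.3333

22.3333


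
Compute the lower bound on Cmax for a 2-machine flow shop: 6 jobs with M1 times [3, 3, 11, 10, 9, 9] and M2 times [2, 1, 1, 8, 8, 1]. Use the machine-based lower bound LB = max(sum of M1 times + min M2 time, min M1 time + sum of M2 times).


LB1 = sum(M1 times) + min(M2 times) = 45 + 1 = 46
LB2 = min(M1 times) + sum(M2 times) = 3 + 21 = 24
Lower bound = max(LB1, LB2) = max(46, 24) = 46

46


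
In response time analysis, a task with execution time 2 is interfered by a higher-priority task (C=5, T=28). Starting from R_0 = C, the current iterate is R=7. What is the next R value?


R_next = C + ceil(R_prev / T_hp) * C_hp
ceil(7 / 28) = ceil(0.25) = 1
Interference = 1 * 5 = 5
R_next = 2 + 5 = 7
R_next = R_prev, so the iteration has converged (response time = 7).

7


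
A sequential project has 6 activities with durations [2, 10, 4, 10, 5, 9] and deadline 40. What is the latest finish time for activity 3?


LF(activity 3) = deadline - sum of successor durations
Successors: activities 4 through 6 with durations [10, 5, 9]
Sum of successor durations = 24
LF = 40 - 24 = 16

16


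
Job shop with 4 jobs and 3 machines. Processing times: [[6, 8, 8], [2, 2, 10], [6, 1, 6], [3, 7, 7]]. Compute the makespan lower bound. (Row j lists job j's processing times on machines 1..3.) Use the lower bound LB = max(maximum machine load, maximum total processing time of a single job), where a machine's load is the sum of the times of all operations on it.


Machine loads:
  Machine 1: 6 + 2 + 6 + 3 = 17
  Machine 2: 8 + 2 + 1 + 7 = 18
  Machine 3: 8 + 10 + 6 + 7 = 31
Max machine load = 31
Job totals:
  Job 1: 22
  Job 2: 14
  Job 3: 13
  Job 4: 17
Max job total = 22
Lower bound = max(31, 22) = 31

31


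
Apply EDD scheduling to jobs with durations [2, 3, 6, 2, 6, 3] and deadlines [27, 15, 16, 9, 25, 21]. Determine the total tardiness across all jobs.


Sort by due date (EDD order): [(2, 9), (3, 15), (6, 16), (3, 21), (6, 25), (2, 27)]
Compute completion times and tardiness:
  Job 1: p=2, d=9, C=2, tardiness=max(0,2-9)=0
  Job 2: p=3, d=15, C=5, tardiness=max(0,5-15)=0
  Job 3: p=6, d=16, C=11, tardiness=max(0,11-16)=0
  Job 4: p=3, d=21, C=14, tardiness=max(0,14-21)=0
  Job 5: p=6, d=25, C=20, tardiness=max(0,20-25)=0
  Job 6: p=2, d=27, C=22, tardiness=max(0,22-27)=0
Total tardiness = 0

0


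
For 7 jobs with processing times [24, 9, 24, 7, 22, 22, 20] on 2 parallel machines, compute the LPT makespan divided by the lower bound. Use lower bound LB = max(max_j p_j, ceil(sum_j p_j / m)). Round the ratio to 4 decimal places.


LPT order: [24, 24, 22, 22, 20, 9, 7]
Machine loads after assignment: [66, 62]
LPT makespan = 66
Lower bound = max(max_job, ceil(total/2)) = max(24, 64) = 64
Ratio = 66 / 64 = 1.0313

1.0313


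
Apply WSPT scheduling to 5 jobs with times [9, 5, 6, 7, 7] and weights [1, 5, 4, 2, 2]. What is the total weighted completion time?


Compute p/w ratios and sort ascending (WSPT): [(5, 5), (6, 4), (7, 2), (7, 2), (9, 1)]
Compute weighted completion times:
  Job (p=5,w=5): C=5, w*C=5*5=25
  Job (p=6,w=4): C=11, w*C=4*11=44
  Job (p=7,w=2): C=18, w*C=2*18=36
  Job (p=7,w=2): C=25, w*C=2*25=50
  Job (p=9,w=1): C=34, w*C=1*34=34
Total weighted completion time = 189

189


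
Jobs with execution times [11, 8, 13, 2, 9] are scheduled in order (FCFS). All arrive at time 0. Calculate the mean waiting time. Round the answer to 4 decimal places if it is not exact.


FCFS order (as given): [11, 8, 13, 2, 9]
Waiting times:
  Job 1: wait = 0
  Job 2: wait = 11
  Job 3: wait = 19
  Job 4: wait = 32
  Job 5: wait = 34
Sum of waiting times = 96
Average waiting time = 96/5 = 19.2

19.2


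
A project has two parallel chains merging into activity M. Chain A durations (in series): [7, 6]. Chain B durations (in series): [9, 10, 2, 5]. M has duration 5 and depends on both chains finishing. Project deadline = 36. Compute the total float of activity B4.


Forward pass: ES(B4) = sum of predecessors on chain B = 21
EF = ES + duration = 21 + 5 = 26
Backward pass: LF(M) = deadline = 36; LS(M) = 36 - 5 = 31
LF(B4) = LS(M) - sum(successors on chain B) = 31 - 0 = 31
LS = LF - duration = 31 - 5 = 26
Total float = LS - ES = 26 - 21 = 5

5


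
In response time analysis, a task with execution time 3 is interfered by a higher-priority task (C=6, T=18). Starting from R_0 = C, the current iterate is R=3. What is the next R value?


R_next = C + ceil(R_prev / T_hp) * C_hp
ceil(3 / 18) = ceil(0.1667) = 1
Interference = 1 * 6 = 6
R_next = 3 + 6 = 9

9
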